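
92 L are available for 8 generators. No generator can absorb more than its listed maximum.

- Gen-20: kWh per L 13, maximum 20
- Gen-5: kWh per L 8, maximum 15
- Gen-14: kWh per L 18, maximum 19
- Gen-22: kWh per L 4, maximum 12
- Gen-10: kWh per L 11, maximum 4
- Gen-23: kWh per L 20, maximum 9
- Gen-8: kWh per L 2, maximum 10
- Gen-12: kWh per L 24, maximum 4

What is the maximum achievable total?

1108

Rank by kWh per L: Gen-12 24 > Gen-23 20 > Gen-14 18 > Gen-20 13 > Gen-10 11 > Gen-5 8 > Gen-22 4 > Gen-8 2.
Give Gen-12 4 to hit its cap of 4 ; 88 left.
Gen-23 takes 9 to reach its cap of 9 ; 79 left.
Gen-14 takes 19 to reach its cap of 19 ; 60 left.
Gen-20 takes 20 to reach its cap of 20 ; 40 left.
Gen-10 takes 4 to reach its cap of 4 ; 36 left.
Gen-5 takes 15 to reach its cap of 15 ; 21 left.
Gen-22 takes 12 to reach its cap of 12 ; 9 left.
Only 9 left; Gen-8 takes them to reach 9.
Total = 13×20 + 8×15 + 18×19 + 4×12 + 11×4 + 20×9 + 2×9 + 24×4 = 1108.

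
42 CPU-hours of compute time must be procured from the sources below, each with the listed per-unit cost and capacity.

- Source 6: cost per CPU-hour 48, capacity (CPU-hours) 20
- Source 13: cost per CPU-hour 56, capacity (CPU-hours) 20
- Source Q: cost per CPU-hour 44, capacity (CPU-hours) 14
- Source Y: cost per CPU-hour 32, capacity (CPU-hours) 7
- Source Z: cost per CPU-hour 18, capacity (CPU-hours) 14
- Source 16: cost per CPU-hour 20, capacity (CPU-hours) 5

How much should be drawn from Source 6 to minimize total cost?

2

Use sources in increasing cost order.
Source Z at 18: take all 14 CPU-hours — 28 still needed.
Source 16 (20): use full 5 — 23 CPU-hours to go.
Source Y at 32: take all 7 CPU-hours — 16 still needed.
Source Q at 44: take all 14 CPU-hours — 2 still needed.
Source 6 (48): take the remaining 2 — done.
Source 13: unused.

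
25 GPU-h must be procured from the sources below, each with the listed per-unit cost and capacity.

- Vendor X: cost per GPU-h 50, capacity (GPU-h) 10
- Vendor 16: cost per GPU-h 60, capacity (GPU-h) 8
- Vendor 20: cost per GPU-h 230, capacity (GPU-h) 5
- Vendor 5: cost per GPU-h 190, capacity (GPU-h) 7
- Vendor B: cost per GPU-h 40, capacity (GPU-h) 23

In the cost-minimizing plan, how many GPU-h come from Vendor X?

Fill from the cheapest source first.
Vendor B at 40: take all 23 GPU-h → 2 still needed.
Take 2 from Vendor X at 50 to finish.
Vendor 16, Vendor 5, Vendor 20: unused.

2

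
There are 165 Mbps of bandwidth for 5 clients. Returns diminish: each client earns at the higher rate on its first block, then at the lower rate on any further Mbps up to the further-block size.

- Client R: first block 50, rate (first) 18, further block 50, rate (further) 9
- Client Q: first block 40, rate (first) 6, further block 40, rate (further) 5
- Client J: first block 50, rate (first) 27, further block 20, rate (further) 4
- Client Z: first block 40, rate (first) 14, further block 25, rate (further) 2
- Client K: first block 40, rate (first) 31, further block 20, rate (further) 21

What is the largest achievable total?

3980

Order all 10 blocks by rate: Client K/tier1 31 > Client J/tier1 27 > Client K/tier2 21 > Client R/tier1 18 > Client Z/tier1 14 > Client R/tier2 9 > Client Q/tier1 6 > Client Q/tier2 5 > Client J/tier2 4 > Client Z/tier2 2.
Fill Client K tier1 block (40 at 31) → 125 left.
Client J/tier1 (27): +50 → 75 left.
Fill Client K tier2 block (20 at 21) → 55 left.
Client R/tier1 (18): +50 → 5 left.
5 remain; put them into Client Z tier1 at 14.
Total = 31×40 + 27×50 + 21×20 + 18×50 + 14×5 = 3980.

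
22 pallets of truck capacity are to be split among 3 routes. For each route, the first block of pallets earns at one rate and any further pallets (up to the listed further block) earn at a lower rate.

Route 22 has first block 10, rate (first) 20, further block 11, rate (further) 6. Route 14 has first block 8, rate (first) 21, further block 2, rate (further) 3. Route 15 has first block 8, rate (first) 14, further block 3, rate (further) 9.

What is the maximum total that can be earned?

Rank every tier by rate: Route 14/tier1 21 > Route 22/tier1 20 > Route 15/tier1 14 > Route 15/tier2 9 > Route 22/tier2 6 > Route 14/tier2 3.
Route 14/tier1 (21): +8 ; 14 left.
Fill Route 22 tier1 block (10 at 20) ; 4 left.
4 remain; put them into Route 15 tier1 at 14.
Total = 21×8 + 20×10 + 14×4 = 424.

424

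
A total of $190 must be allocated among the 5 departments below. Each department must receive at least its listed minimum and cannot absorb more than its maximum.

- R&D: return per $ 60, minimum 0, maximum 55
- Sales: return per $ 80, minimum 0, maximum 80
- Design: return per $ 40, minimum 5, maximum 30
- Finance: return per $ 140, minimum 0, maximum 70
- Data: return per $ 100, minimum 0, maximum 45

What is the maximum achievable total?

Meeting every minimum uses 0+0+5+0+0 = 5 $, leaving 185.
Order the departments by return per $: Finance 140 > Data 100 > Sales 80 > R&D 60 > Design 40.
Give Finance 70 more to hit its cap of 70 → 115 left.
Data: +45 to 45 (cap) → 70 left.
Sales has room for 80 more but only 70 remain, so it gets 70.
Total = 80×70 + 40×5 + 140×70 + 100×45 = 20100.

20100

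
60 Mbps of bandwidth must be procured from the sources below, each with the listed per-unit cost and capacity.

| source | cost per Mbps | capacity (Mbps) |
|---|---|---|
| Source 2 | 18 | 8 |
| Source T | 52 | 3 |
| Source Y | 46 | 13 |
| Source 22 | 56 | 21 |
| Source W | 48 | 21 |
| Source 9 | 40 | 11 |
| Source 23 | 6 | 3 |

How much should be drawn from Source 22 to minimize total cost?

Cheapest first:
Take 3 from Source 23 at 6 — need 57 more.
Source 2 at 18: take all 8 Mbps — 49 still needed.
Source 9 (40): use full 11 — 38 Mbps to go.
Source Y at 46: take all 13 Mbps — 25 still needed.
Source W at 48: take all 21 Mbps — 4 still needed.
Take 3 from Source T at 52 — need 1 more.
Take 1 from Source 22 at 56 to finish.

1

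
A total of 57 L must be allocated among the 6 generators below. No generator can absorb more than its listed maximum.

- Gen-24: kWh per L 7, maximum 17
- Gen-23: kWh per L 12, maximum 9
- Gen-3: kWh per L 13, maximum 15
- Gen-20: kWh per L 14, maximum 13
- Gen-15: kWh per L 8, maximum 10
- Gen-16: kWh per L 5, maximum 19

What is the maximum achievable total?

Rank by kWh per L: Gen-20 14 > Gen-3 13 > Gen-23 12 > Gen-15 8 > Gen-24 7 > Gen-16 5.
Gen-20 takes 13 to reach its cap of 13 — 44 left.
Gen-3: +15 to 15 (cap) — 29 left.
Gen-23 takes 9 to reach its cap of 9 — 20 left.
Gen-15: +10 to 10 (cap) — 10 left.
Only 10 left; Gen-24 takes them to reach 10.
Total = 7×10 + 12×9 + 13×15 + 14×13 + 8×10 = 635.

635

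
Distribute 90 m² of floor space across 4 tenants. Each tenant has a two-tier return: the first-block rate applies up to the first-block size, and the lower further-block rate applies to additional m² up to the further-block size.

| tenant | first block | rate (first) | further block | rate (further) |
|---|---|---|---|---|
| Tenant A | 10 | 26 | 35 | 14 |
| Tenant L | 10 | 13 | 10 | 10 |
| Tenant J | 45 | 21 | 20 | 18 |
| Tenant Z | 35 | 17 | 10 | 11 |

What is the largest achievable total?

1820

Rank every tier by rate: Tenant A/T1 26 > Tenant J/T1 21 > Tenant J/T2 18 > Tenant Z/T1 17 > Tenant A/T2 14 > Tenant L/T1 13 > Tenant Z/T2 11 > Tenant L/T2 10.
Fill Tenant A T1 block (10 at 26) → 80 left.
Tenant J/T1 (21): +45 → 35 left.
Tenant J T2 at 18: fill all 20 → 15 left.
15 remain; put them into Tenant Z T1 at 17.
Total = 26×10 + 21×45 + 18×20 + 17×15 = 1820.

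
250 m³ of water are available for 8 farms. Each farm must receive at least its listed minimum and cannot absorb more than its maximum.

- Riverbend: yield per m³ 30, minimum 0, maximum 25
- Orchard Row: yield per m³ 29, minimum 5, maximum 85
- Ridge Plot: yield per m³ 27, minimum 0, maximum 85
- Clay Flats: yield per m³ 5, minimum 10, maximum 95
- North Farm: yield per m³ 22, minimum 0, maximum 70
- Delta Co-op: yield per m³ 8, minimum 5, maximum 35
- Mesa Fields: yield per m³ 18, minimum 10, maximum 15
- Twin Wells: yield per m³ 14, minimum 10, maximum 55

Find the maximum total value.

Meeting every minimum uses 0+5+0+10+0+5+10+10 = 40 m³, leaving 210.
Rank by yield per m³: Riverbend 30 > Orchard Row 29 > Ridge Plot 27 > North Farm 22 > Mesa Fields 18 > Twin Wells 14 > Delta Co-op 8 > Clay Flats 5.
Give Riverbend 25 more to hit its cap of 25 → 185 left.
Orchard Row: +80 to 85 (cap) → 105 left.
Ridge Plot takes 85 more to reach its cap of 85 → 20 left.
North Farm: +20 (room for 70) → 20. Pool exhausted.
Total = 30×25 + 29×85 + 27×85 + 5×10 + 22×20 + 8×5 + 18×10 + 14×10 = 6360.

6360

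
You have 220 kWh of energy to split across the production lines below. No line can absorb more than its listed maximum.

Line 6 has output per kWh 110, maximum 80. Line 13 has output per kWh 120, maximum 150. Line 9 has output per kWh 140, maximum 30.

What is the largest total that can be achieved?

26600

Highest output per kWh first: Line 9 140 > Line 13 120 > Line 6 110.
Give Line 9 30 to hit its cap of 30 ; 190 left.
Line 13: +150 to 150 (cap) ; 40 left.
Line 6: +40 (room for 80) → 40. Pool exhausted.
Total = 110×40 + 120×150 + 140×30 = 26600.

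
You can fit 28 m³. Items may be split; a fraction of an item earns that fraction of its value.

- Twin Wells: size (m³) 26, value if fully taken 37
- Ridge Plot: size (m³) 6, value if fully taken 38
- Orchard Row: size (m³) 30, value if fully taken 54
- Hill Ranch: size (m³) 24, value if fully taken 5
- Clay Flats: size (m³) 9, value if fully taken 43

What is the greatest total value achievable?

104.4

Sort by value density: Ridge Plot 38/6≈6.33, Clay Flats 43/9≈4.78, Orchard Row 54/30≈1.8, Twin Wells 37/26≈1.42, Hill Ranch 5/24≈0.208.
Take all of Ridge Plot (6 m³, value 38) — 22 m³ left.
Clay Flats: take in full, 9 m³ for value 43 — 13 left.
13 m³ left: a 13/30 share of Orchard Row gives 54×13/30 = 23.4.
Total value = 104.4.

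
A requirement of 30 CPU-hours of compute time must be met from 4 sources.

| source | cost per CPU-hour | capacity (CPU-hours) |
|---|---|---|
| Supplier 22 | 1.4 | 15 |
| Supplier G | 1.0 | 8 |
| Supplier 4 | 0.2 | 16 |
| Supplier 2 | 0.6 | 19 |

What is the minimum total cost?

11.6

Fill from the cheapest source first.
Supplier 4 at 0.2: take all 16 CPU-hours → 14 still needed.
Supplier 2 (0.6): take the remaining 14 → done.
Supplier G, Supplier 22: unused.
Cost = 16×0.2 + 14×0.6 = 11.6.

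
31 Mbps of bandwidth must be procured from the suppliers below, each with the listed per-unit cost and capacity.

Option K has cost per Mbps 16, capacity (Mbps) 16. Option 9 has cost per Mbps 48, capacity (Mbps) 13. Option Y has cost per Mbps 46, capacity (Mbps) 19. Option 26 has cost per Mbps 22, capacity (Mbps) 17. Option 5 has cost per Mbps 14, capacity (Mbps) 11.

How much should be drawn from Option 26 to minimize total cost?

4

Fill from the cheapest supplier first.
Option 5 at 14: take all 11 Mbps → 20 still needed.
Option K at 16: take all 16 Mbps → 4 still needed.
Take 4 from Option 26 at 22 to finish.
Option Y, Option 9: unused.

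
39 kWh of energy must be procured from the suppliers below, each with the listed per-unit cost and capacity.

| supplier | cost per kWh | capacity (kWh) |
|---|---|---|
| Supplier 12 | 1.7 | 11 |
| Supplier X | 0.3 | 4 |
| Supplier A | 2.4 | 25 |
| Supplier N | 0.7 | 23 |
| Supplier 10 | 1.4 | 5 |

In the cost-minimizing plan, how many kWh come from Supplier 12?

Fill from the cheapest supplier first.
Supplier X at 0.3: take all 4 kWh ; 35 still needed.
Supplier N (0.7): use full 23 ; 12 kWh to go.
Supplier 10 (1.4): use full 5 ; 7 kWh to go.
Supplier 12 (1.7): take the remaining 7 ; done.
Supplier A: unused.

7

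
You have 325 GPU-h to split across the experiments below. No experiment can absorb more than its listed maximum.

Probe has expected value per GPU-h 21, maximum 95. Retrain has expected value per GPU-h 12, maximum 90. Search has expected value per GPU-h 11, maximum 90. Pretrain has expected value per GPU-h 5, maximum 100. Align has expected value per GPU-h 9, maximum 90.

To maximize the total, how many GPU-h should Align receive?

50

Rank by expected value per GPU-h: Probe 21 > Retrain 12 > Search 11 > Align 9 > Pretrain 5.
Give Probe 95 to hit its cap of 95 — 230 left.
Retrain: +90 to 90 (cap) — 140 left.
Search: +90 to 90 (cap) — 50 left.
Align: +50 (room for 90) → 50. Pool exhausted.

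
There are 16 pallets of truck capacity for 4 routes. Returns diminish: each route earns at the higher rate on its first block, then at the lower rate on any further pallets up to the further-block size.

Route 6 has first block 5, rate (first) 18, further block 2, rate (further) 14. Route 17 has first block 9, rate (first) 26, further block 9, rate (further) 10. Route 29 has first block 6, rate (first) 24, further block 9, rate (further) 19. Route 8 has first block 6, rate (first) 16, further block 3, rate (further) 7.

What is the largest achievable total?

397

Rank every tier by rate: Route 17/tier1 26 > Route 29/tier1 24 > Route 29/tier2 19 > Route 6/tier1 18 > Route 8/tier1 16 > Route 6/tier2 14 > Route 17/tier2 10 > Route 8/tier2 7.
Fill Route 17 tier1 block (9 at 26) — 7 left.
Route 29/tier1 (24): +6 — 1 left.
Route 29/tier2: +1 of 9 at 19; pool empty.
Total = 26×9 + 24×6 + 19×1 = 397.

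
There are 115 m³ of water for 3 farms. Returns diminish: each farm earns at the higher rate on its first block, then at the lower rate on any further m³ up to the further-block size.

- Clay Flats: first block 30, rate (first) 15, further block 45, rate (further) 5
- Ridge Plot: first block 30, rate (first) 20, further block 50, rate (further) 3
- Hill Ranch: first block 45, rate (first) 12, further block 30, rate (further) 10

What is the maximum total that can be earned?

Treat each block as its own option and order by rate: Ridge Plot/first 20 > Clay Flats/first 15 > Hill Ranch/first 12 > Hill Ranch/second 10 > Clay Flats/second 5 > Ridge Plot/second 3.
Fill Ridge Plot first block (30 at 20) — 85 left.
Clay Flats first at 15: fill all 30 — 55 left.
Hill Ranch first at 12: fill all 45 — 10 left.
Hill Ranch second at 10: only 10 left, fill 10.
Total = 20×30 + 15×30 + 12×45 + 10×10 = 1690.

1690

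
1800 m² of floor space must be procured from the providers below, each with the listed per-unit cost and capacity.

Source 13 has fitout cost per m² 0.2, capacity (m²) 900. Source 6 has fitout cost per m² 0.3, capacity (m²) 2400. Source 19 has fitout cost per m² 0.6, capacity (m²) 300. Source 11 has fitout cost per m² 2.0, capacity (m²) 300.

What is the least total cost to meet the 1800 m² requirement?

Fill from the cheapest provider first.
Source 13 at 0.2: take all 900 m² — 900 still needed.
Source 6 at 0.3: take 900 of its 2400 — requirement met.
Source 19, Source 11: unused.
Cost = 900×0.2 + 900×0.3 = 450.

450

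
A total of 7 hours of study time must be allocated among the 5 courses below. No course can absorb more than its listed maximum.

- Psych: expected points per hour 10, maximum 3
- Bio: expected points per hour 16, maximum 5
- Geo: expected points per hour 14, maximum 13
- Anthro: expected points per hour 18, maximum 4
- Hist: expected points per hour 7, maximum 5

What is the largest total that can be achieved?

120

Order the courses by expected points per hour: Anthro 18 > Bio 16 > Geo 14 > Psych 10 > Hist 7.
Give Anthro 4 to hit its cap of 4 ; 3 left.
Only 3 left; Bio takes them to reach 3.
Total = 16×3 + 18×4 = 120.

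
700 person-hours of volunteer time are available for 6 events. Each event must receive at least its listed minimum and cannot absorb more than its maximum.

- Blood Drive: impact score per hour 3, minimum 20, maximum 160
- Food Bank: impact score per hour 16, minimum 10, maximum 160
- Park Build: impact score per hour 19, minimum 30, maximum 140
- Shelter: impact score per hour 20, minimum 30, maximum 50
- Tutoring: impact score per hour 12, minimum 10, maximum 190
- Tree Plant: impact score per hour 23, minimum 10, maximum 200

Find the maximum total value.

Meeting every minimum uses 20+10+30+30+10+10 = 110 person-hours, leaving 590.
Highest impact score per hour first: Tree Plant 23 > Shelter 20 > Park Build 19 > Food Bank 16 > Tutoring 12 > Blood Drive 3.
Tree Plant: +190 to 200 (cap) ; 400 left.
Give Shelter 20 more to hit its cap of 50 ; 380 left.
Park Build takes 110 more to reach its cap of 140 ; 270 left.
Food Bank: +150 to 160 (cap) ; 120 left.
Only 120 left; Tutoring takes them to reach 130.
Total = 3×20 + 16×160 + 19×140 + 20×50 + 12×130 + 23×200 = 12440.

12440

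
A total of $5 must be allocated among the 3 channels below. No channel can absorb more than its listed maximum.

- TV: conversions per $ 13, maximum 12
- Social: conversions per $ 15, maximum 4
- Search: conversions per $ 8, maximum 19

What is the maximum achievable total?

73

Order the channels by conversions per $: Social 15 > TV 13 > Search 8.
Give Social 4 to hit its cap of 4 ; 1 left.
Only 1 left; TV takes them to reach 1.
Total = 13×1 + 15×4 = 73.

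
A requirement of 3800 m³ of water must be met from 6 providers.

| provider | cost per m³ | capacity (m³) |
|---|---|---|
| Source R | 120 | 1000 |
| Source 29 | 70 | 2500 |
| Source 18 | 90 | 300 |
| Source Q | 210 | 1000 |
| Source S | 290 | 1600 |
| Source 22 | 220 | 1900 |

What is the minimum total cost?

322000

Use providers in increasing cost order.
Take 2500 from Source 29 at 70 — need 1300 more.
Source 18 (90): use full 300 — 1000 m³ to go.
Source R at 120: take all 1000 m³ — 0 still needed.
Source Q, Source 22, Source S: unused.
Cost = 2500×70 + 300×90 + 1000×120 = 322000.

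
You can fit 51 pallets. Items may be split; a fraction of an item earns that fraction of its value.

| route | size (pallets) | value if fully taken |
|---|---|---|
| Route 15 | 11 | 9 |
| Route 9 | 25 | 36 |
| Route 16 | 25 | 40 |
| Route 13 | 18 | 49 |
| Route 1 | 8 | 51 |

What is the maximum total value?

Sort by value density: Route 1 51/8≈6.38, Route 13 49/18≈2.72, Route 16 40/25≈1.6, Route 9 36/25≈1.44, Route 15 9/11≈0.818.
Route 1: take in full, 8 pallets for value 51 ; 43 left.
All 18 pallets of Route 13 fit (value 49) ; 25 remain.
Route 16: take in full, 25 pallets for value 40 ; 0 left.
Total value = 140.

140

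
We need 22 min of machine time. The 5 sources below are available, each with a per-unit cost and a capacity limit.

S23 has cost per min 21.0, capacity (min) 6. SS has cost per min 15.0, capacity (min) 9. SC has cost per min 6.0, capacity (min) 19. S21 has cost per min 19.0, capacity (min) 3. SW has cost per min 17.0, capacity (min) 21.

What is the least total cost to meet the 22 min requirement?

Cheapest first:
SC (6.0): use full 19 → 3 min to go.
SS at 15.0: take 3 of its 9 → requirement met.
SW, S21, S23: unused.
Cost = 19×6.0 + 3×15.0 = 159.

159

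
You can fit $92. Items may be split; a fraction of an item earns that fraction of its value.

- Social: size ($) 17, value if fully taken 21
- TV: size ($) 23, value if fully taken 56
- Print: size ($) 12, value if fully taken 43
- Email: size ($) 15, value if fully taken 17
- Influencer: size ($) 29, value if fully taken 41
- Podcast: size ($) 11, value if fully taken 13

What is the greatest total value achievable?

Sort by value density: Print 43/12≈3.58, TV 56/23≈2.43, Influencer 41/29≈1.41, Social 21/17≈1.24, Podcast 13/11≈1.18, Email 17/15≈1.13.
All 12 $ of Print fit (value 43) — 80 remain.
TV: take in full, 23 $ for value 56 — 57 left.
All 29 $ of Influencer fit (value 41) — 28 remain.
All 17 $ of Social fit (value 21) — 11 remain.
Take all of Podcast (11 $, value 13) — 0 $ left.
Total value = 174.

174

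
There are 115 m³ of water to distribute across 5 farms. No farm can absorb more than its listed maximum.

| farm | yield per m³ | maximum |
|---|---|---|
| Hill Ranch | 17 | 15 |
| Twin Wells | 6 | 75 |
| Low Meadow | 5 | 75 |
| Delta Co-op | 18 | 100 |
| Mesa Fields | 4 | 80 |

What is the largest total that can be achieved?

Rank by yield per m³: Delta Co-op 18 > Hill Ranch 17 > Twin Wells 6 > Low Meadow 5 > Mesa Fields 4.
Delta Co-op: +100 to 100 (cap) → 15 left.
Hill Ranch takes 15 to reach its cap of 15 → 0 left.
Total = 17×15 + 18×100 = 2055.

2055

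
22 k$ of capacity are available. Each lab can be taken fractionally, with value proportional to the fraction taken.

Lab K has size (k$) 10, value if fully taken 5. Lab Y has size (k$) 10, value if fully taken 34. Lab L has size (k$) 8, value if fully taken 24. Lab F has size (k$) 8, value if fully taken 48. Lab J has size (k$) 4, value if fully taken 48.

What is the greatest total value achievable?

130

Rank by value-to-size ratio: Lab J 48/4≈12, Lab F 48/8≈6, Lab Y 34/10≈3.4, Lab L 24/8≈3, Lab K 5/10≈0.5.
Take all of Lab J (4 k$, value 48) → 18 k$ left.
Lab F: take in full, 8 k$ for value 48 → 10 left.
All 10 k$ of Lab Y fit (value 34) → 0 remain.
Total value = 130.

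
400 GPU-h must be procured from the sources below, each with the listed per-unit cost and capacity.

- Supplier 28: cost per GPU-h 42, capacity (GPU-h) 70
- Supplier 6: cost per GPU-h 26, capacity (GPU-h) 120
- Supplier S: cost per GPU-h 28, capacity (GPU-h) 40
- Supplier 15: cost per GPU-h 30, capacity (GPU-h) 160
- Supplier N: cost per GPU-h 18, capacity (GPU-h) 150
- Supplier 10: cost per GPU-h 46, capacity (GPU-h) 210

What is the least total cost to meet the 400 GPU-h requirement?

Cheapest first:
Supplier N at 18: take all 150 GPU-h → 250 still needed.
Take 120 from Supplier 6 at 26 → need 130 more.
Take 40 from Supplier S at 28 → need 90 more.
Supplier 15 (30): take the remaining 90 → done.
Supplier 28, Supplier 10: unused.
Cost = 150×18 + 120×26 + 40×28 + 90×30 = 9640.

9640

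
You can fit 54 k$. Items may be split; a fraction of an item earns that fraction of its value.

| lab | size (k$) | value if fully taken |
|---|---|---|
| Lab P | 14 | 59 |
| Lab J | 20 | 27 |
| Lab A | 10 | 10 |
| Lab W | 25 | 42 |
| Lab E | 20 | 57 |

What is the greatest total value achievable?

149.6

Rank by value-to-size ratio: Lab P 59/14≈4.21, Lab E 57/20≈2.85, Lab W 42/25≈1.68, Lab J 27/20≈1.35, Lab A 10/10≈1.
Lab P: take in full, 14 k$ for value 59 ; 40 left.
Lab E: take in full, 20 k$ for value 57 ; 20 left.
Fill the last 20 k$ with part of Lab W: 20/25 of it earns 33.6.
Total value = 149.6.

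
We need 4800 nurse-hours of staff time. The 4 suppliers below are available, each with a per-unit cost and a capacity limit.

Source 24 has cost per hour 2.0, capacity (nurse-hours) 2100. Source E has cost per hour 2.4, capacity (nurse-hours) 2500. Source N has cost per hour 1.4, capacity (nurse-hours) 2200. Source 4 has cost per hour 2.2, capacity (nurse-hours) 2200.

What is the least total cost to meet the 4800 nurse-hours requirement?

8380

Cheapest first:
Source N (1.4): use full 2200 → 2600 nurse-hours to go.
Take 2100 from Source 24 at 2.0 → need 500 more.
Source 4 (2.2): take the remaining 500 → done.
Source E: unused.
Cost = 2200×1.4 + 2100×2.0 + 500×2.2 = 8380.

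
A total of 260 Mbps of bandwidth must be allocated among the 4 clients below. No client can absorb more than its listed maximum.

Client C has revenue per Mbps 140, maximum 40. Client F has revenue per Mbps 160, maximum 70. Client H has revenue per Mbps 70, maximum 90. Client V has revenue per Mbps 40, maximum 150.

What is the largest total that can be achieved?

25500

Order the clients by revenue per Mbps: Client F 160 > Client C 140 > Client H 70 > Client V 40.
Give Client F 70 to hit its cap of 70 — 190 left.
Give Client C 40 to hit its cap of 40 — 150 left.
Client H takes 90 to reach its cap of 90 — 60 left.
Client V: +60 (room for 150) → 60. Pool exhausted.
Total = 140×40 + 160×70 + 70×90 + 40×60 = 25500.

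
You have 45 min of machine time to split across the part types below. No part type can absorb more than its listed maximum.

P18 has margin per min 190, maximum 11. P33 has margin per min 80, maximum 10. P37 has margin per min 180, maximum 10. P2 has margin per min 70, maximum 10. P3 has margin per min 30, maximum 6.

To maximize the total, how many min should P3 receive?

Rank by margin per min: P18 190 > P37 180 > P33 80 > P2 70 > P3 30.
Give P18 11 to hit its cap of 11 → 34 left.
P37: +10 to 10 (cap) → 24 left.
P33: +10 to 10 (cap) → 14 left.
P2 takes 10 to reach its cap of 10 → 4 left.
Only 4 left; P3 takes them to reach 4.

4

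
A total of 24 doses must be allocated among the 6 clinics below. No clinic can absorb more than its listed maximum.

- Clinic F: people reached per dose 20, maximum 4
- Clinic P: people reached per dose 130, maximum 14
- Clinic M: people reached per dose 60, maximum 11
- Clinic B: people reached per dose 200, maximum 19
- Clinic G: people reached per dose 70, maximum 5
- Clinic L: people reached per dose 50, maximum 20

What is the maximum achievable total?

4450

Highest people reached per dose first: Clinic B 200 > Clinic P 130 > Clinic G 70 > Clinic M 60 > Clinic L 50 > Clinic F 20.
Clinic B takes 19 to reach its cap of 19 → 5 left.
Clinic P: +5 (room for 14) → 5. Pool exhausted.
Total = 130×5 + 200×19 = 4450.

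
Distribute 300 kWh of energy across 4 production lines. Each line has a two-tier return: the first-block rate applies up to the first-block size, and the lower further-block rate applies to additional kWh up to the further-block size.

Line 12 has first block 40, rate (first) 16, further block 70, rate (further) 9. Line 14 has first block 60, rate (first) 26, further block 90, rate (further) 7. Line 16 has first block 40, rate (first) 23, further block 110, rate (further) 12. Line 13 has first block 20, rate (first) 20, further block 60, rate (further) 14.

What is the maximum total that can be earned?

Order all 8 blocks by rate: Line 14/tier1 26 > Line 16/tier1 23 > Line 13/tier1 20 > Line 12/tier1 16 > Line 13/tier2 14 > Line 16/tier2 12 > Line 12/tier2 9 > Line 14/tier2 7.
Line 14/tier1 (26): +60 — 240 left.
Line 16 tier1 at 23: fill all 40 — 200 left.
Fill Line 13 tier1 block (20 at 20) — 180 left.
Line 12 tier1 at 16: fill all 40 — 140 left.
Fill Line 13 tier2 block (60 at 14) — 80 left.
80 remain; put them into Line 16 tier2 at 12.
Total = 26×60 + 23×40 + 20×20 + 16×40 + 14×60 + 12×80 = 5320.

5320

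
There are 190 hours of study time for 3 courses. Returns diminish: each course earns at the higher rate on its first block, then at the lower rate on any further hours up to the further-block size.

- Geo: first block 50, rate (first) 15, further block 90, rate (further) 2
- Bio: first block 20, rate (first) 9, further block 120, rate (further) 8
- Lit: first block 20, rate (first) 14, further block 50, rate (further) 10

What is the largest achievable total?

Rank every tier by rate: Geo/T1 15 > Lit/T1 14 > Lit/T2 10 > Bio/T1 9 > Bio/T2 8 > Geo/T2 2.
Fill Geo T1 block (50 at 15) — 140 left.
Lit/T1 (14): +20 — 120 left.
Fill Lit T2 block (50 at 10) — 70 left.
Fill Bio T1 block (20 at 9) — 50 left.
Bio T2 at 8: only 50 left, fill 50.
Total = 15×50 + 14×20 + 10×50 + 9×20 + 8×50 = 2110.

2110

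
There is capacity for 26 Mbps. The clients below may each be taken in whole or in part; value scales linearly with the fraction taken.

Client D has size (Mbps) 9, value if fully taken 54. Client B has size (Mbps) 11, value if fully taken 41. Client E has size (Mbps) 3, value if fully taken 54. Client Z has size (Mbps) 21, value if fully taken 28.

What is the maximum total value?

Sort by value density: Client E 54/3≈18, Client D 54/9≈6, Client B 41/11≈3.73, Client Z 28/21≈1.33.
Client E: take in full, 3 Mbps for value 54 → 23 left.
Take all of Client D (9 Mbps, value 54) → 14 Mbps left.
Client B: take in full, 11 Mbps for value 41 → 3 left.
3 Mbps left: a 3/21 share of Client Z gives 28×3/21 = 4.
Total value = 153.

153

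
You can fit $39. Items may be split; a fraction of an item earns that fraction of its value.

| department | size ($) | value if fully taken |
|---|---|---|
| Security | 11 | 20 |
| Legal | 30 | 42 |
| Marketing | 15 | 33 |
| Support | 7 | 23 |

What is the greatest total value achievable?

84.4

Rank by value-to-size ratio: Support 23/7≈3.29, Marketing 33/15≈2.2, Security 20/11≈1.82, Legal 42/30≈1.4.
Support: take in full, 7 $ for value 23 ; 32 left.
All 15 $ of Marketing fit (value 33) ; 17 remain.
All 11 $ of Security fit (value 20) ; 6 remain.
Fill the last 6 $ with part of Legal: 6/30 of it earns 8.4.
Total value = 84.4.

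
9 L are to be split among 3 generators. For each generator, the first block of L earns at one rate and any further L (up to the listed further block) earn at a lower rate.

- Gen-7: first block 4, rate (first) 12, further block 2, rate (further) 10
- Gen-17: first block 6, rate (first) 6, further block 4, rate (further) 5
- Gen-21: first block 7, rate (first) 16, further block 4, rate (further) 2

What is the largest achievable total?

136

Order all 6 blocks by rate: Gen-21/T1 16 > Gen-7/T1 12 > Gen-7/T2 10 > Gen-17/T1 6 > Gen-17/T2 5 > Gen-21/T2 2.
Gen-21 T1 at 16: fill all 7 ; 2 left.
2 remain; put them into Gen-7 T1 at 12.
Total = 16×7 + 12×2 = 136.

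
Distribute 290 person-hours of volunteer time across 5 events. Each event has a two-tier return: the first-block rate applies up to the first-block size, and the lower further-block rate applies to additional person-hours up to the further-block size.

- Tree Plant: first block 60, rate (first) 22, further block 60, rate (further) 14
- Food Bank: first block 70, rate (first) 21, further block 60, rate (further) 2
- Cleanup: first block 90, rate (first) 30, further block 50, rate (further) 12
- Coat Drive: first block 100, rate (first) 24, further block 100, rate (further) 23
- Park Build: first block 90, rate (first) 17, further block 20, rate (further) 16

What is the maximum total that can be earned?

7400

Order all 10 blocks by rate: Cleanup/T1 30 > Coat Drive/T1 24 > Coat Drive/T2 23 > Tree Plant/T1 22 > Food Bank/T1 21 > Park Build/T1 17 > Park Build/T2 16 > Tree Plant/T2 14 > Cleanup/T2 12 > Food Bank/T2 2.
Cleanup T1 at 30: fill all 90 ; 200 left.
Fill Coat Drive T1 block (100 at 24) ; 100 left.
Coat Drive/T2 (23): +100 ; 0 left.
Total = 30×90 + 24×100 + 23×100 = 7400.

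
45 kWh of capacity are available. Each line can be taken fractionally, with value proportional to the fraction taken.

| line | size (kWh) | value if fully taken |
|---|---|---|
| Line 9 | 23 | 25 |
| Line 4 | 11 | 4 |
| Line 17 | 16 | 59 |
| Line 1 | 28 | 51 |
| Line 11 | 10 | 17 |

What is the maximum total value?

Best value per unit of size first: Line 17 59/16≈3.69, Line 1 51/28≈1.82, Line 11 17/10≈1.7, Line 9 25/23≈1.09, Line 4 4/11≈0.364.
All 16 kWh of Line 17 fit (value 59) ; 29 remain.
Line 1: take in full, 28 kWh for value 51 ; 1 left.
1 kWh left: a 1/10 share of Line 11 gives 17×1/10 = 1.7.
Total value = 111.7.

111.7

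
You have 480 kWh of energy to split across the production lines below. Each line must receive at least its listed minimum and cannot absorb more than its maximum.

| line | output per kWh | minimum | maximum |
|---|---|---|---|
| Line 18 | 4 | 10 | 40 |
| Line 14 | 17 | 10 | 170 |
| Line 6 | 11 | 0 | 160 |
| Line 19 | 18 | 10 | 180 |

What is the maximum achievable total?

7490

Meeting every minimum uses 10+10+0+10 = 30 kWh, leaving 450.
Rank by output per kWh: Line 19 18 > Line 14 17 > Line 6 11 > Line 18 4.
Give Line 19 170 more to hit its cap of 180 — 280 left.
Give Line 14 160 more to hit its cap of 170 — 120 left.
Line 6: +120 (room for 160) → 120. Pool exhausted.
Total = 4×10 + 17×170 + 11×120 + 18×180 = 7490.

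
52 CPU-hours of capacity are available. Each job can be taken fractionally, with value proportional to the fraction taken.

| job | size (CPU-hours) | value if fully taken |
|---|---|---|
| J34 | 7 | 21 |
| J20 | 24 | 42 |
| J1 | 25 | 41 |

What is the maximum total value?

Sort by value density: J34 21/7≈3, J20 42/24≈1.75, J1 41/25≈1.64.
All 7 CPU-hours of J34 fit (value 21) → 45 remain.
Take all of J20 (24 CPU-hours, value 42) → 21 CPU-hours left.
21 CPU-hours left: a 21/25 share of J1 gives 41×21/25 = 34.44.
Total value = 97.44.

97.44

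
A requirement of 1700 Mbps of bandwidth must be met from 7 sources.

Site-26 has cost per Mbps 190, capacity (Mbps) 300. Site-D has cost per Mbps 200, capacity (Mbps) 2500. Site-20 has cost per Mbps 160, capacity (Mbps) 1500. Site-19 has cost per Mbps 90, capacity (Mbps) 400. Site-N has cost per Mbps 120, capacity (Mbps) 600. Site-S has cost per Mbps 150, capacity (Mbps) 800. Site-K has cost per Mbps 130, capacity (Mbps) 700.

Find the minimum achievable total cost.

Cheapest first:
Take 400 from Site-19 at 90 ; need 1300 more.
Site-N at 120: take all 600 Mbps ; 700 still needed.
Site-K at 130: take all 700 Mbps ; 0 still needed.
Site-S, Site-20, Site-26, Site-D: unused.
Cost = 400×90 + 600×120 + 700×130 = 199000.

199000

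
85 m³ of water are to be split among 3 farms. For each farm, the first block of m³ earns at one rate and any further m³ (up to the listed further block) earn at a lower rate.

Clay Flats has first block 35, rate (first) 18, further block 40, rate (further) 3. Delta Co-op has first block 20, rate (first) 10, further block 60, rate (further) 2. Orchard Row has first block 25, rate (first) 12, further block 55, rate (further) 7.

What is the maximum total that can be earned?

1165

Rank every tier by rate: Clay Flats/tier1 18 > Orchard Row/tier1 12 > Delta Co-op/tier1 10 > Orchard Row/tier2 7 > Clay Flats/tier2 3 > Delta Co-op/tier2 2.
Clay Flats tier1 at 18: fill all 35 — 50 left.
Orchard Row tier1 at 12: fill all 25 — 25 left.
Fill Delta Co-op tier1 block (20 at 10) — 5 left.
5 remain; put them into Orchard Row tier2 at 7.
Total = 18×35 + 12×25 + 10×20 + 7×5 = 1165.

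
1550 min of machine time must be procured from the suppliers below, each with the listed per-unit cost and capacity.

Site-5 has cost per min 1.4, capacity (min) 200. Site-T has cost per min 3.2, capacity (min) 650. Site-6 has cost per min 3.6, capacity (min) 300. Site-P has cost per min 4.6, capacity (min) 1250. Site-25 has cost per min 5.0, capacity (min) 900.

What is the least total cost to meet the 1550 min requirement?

5280

Use suppliers in increasing cost order.
Site-5 (1.4): use full 200 → 1350 min to go.
Take 650 from Site-T at 3.2 → need 700 more.
Site-6 at 3.6: take all 300 min → 400 still needed.
Take 400 from Site-P at 4.6 to finish.
Site-25: unused.
Cost = 200×1.4 + 650×3.2 + 300×3.6 + 400×4.6 = 5280.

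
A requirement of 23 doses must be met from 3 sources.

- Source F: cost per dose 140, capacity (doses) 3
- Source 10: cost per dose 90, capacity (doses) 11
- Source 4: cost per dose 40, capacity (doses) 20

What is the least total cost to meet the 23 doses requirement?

Fill from the cheapest source first.
Source 4 (40): use full 20 — 3 doses to go.
Source 10 at 90: take 3 of its 11 — requirement met.
Source F: unused.
Cost = 20×40 + 3×90 = 1070.

1070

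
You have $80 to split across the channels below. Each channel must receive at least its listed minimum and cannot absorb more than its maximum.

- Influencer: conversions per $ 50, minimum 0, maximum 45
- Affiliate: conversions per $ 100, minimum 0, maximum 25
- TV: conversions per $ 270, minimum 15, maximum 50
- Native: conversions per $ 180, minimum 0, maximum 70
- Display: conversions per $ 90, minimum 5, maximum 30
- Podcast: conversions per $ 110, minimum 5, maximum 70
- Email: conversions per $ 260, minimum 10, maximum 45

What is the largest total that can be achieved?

Meeting every minimum uses 0+0+15+0+5+5+10 = 35 $, leaving 45.
Order the channels by conversions per $: TV 270 > Email 260 > Native 180 > Podcast 110 > Affiliate 100 > Display 90 > Influencer 50.
Give TV 35 more to hit its cap of 50 — 10 left.
Only 10 left; Email takes them to reach 20.
Total = 270×50 + 90×5 + 110×5 + 260×20 = 19700.

19700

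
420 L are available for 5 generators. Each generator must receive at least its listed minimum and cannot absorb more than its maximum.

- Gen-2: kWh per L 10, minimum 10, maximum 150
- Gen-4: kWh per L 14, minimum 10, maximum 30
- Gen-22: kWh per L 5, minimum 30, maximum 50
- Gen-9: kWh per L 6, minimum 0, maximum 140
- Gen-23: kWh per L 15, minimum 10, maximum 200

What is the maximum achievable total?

5130

Meeting every minimum uses 10+10+30+0+10 = 60 L, leaving 360.
Highest kWh per L first: Gen-23 15 > Gen-4 14 > Gen-2 10 > Gen-9 6 > Gen-22 5.
Give Gen-23 190 more to hit its cap of 200 — 170 left.
Gen-4: +20 to 30 (cap) — 150 left.
Gen-2 takes 140 more to reach its cap of 150 — 10 left.
Gen-9 has room for 140 more but only 10 remain, so it gets 10.
Total = 10×150 + 14×30 + 5×30 + 6×10 + 15×200 = 5130.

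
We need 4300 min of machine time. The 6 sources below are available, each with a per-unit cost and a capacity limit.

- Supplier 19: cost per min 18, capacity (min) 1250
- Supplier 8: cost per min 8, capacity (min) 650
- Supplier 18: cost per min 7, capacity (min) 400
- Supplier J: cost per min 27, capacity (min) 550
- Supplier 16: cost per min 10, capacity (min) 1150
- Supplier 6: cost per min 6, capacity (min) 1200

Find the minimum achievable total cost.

Use sources in increasing cost order.
Supplier 6 (6): use full 1200 — 3100 min to go.
Supplier 18 (7): use full 400 — 2700 min to go.
Supplier 8 (8): use full 650 — 2050 min to go.
Take 1150 from Supplier 16 at 10 — need 900 more.
Supplier 19 at 18: take 900 of its 1250 — requirement met.
Supplier J: unused.
Cost = 1200×6 + 400×7 + 650×8 + 1150×10 + 900×18 = 42900.

42900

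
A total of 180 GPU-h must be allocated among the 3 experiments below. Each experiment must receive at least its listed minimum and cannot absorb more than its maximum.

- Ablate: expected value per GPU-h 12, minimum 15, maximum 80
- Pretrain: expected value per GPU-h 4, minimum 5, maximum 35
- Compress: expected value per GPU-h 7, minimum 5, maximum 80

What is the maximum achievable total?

Meeting every minimum uses 15+5+5 = 25 GPU-h, leaving 155.
Rank by expected value per GPU-h: Ablate 12 > Compress 7 > Pretrain 4.
Ablate: +65 to 80 (cap) — 90 left.
Give Compress 75 more to hit its cap of 80 — 15 left.
Pretrain: +15 (room for 30) → 20. Pool exhausted.
Total = 12×80 + 4×20 + 7×80 = 1600.

1600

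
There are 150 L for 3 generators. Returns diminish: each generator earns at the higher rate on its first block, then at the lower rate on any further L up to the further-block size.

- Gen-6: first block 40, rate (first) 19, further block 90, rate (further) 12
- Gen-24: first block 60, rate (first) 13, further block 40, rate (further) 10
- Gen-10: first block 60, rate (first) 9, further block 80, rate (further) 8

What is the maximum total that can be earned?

2140

Rank every tier by rate: Gen-6/tier1 19 > Gen-24/tier1 13 > Gen-6/tier2 12 > Gen-24/tier2 10 > Gen-10/tier1 9 > Gen-10/tier2 8.
Fill Gen-6 tier1 block (40 at 19) — 110 left.
Fill Gen-24 tier1 block (60 at 13) — 50 left.
Gen-6/tier2: +50 of 90 at 12; pool empty.
Total = 19×40 + 13×60 + 12×50 = 2140.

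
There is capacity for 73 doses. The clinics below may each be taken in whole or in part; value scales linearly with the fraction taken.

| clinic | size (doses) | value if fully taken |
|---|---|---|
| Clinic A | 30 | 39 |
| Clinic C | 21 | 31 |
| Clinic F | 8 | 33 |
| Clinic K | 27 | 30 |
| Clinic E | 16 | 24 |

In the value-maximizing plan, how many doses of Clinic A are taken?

Best value per unit of size first: Clinic F 33/8≈4.12, Clinic E 24/16≈1.5, Clinic C 31/21≈1.48, Clinic A 39/30≈1.3, Clinic K 30/27≈1.11.
All 8 doses of Clinic F fit (value 33) → 65 remain.
All 16 doses of Clinic E fit (value 24) → 49 remain.
Take all of Clinic C (21 doses, value 31) → 28 doses left.
Only 28 doses remain; take 28/30 of Clinic A for value 39×28/30 = 36.4.

28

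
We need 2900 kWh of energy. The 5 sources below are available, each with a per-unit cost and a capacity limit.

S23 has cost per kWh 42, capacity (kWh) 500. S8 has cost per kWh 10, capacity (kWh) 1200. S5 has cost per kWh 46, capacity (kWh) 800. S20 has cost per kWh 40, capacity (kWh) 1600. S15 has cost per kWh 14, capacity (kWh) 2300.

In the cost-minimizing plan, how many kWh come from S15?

1700

Use sources in increasing cost order.
S8 (10): use full 1200 — 1700 kWh to go.
Take 1700 from S15 at 14 to finish.
S20, S23, S5: unused.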